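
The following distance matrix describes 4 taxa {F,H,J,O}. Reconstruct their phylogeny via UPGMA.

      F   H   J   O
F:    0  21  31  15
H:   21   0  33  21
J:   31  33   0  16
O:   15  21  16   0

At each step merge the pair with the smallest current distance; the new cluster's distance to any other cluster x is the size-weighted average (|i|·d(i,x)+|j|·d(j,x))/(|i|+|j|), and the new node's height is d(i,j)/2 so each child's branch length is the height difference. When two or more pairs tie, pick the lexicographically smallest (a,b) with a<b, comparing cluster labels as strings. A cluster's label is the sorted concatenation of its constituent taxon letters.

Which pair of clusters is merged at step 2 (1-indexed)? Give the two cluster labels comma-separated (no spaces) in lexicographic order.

1. join F+O (d=15) ⇒ FO; edges |F|=15/2, |O|=15/2
  updated: d(FO,H)=21, d(FO,J)=47/2
2. join FO+H (d=21) ⇒ FHO; edges |FO|=3, |H|=21/2
  updated: d(FHO,J)=80/3
3. join FHO+J (d=80/3) ⇒ FHJO; edges |FHO|=17/6, |J|=40/3
final tree: (((F:15/2,O:15/2):3,H:21/2):17/6,J:40/3)
total length: 134/3

FO,H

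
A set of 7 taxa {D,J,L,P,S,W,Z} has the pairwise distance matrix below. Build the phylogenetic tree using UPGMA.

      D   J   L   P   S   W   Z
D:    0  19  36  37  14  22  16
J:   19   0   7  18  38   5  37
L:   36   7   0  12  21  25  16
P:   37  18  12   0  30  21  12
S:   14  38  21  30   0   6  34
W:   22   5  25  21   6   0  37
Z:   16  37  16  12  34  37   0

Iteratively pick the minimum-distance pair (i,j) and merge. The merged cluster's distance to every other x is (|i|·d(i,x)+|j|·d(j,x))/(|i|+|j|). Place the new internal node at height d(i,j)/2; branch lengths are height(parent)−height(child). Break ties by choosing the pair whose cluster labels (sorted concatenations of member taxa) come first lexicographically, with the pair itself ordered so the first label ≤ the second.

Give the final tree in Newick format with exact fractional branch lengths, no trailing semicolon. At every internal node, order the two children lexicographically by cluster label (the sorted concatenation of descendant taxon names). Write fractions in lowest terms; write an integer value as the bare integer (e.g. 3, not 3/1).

(((D:7,S:7):29/8,(J:5/2,W:5/2):65/8):8/3,((L:6,P:6):1,Z:7):151/24)

iteration 1: select J,W (d=5); attach at lengths (5/2, 5/2); label the merged cluster JW
  updated: d(D,JW)=41/2, d(JW,L)=16, d(JW,P)=39/2, d(JW,S)=22, d(JW,Z)=37
iteration 2: select L,P (d=12); attach at lengths (6, 6); label the merged cluster LP
  updated: d(D,LP)=73/2, d(JW,LP)=71/4, d(LP,S)=51/2, d(LP,Z)=14
iteration 3: select D,S (d=14); attach at lengths (7, 7); label the merged cluster DS
  updated: d(DS,JW)=85/4, d(DS,LP)=31, d(DS,Z)=25
iteration 4: select LP,Z (d=14); attach at lengths (1, 7); label the merged cluster LPZ
  updated: d(DS,LPZ)=29, d(JW,LPZ)=145/6
iteration 5: select DS,JW (d=85/4); attach at lengths (29/8, 65/8); label the merged cluster DJSW
  updated: d(DJSW,LPZ)=319/12
iteration 6: select DJSW,LPZ (d=319/12); attach at lengths (8/3, 151/24); label the merged cluster DJLPSWZ
final tree: (((D:7,S:7):29/8,(J:5/2,W:5/2):65/8):8/3,((L:6,P:6):1,Z:7):151/24)
total length: 1433/24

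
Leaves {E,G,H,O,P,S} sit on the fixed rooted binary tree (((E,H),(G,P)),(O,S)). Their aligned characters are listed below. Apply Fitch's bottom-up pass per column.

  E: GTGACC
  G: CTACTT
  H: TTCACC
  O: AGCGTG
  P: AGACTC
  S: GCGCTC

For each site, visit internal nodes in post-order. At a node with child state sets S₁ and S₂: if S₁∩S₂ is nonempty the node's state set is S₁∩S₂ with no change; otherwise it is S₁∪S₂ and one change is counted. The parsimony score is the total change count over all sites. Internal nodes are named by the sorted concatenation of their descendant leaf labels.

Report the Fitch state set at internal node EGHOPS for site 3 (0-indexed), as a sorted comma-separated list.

site 0, node EH: E={G} ∪ H={T} → {G,T} (+1)
site 0, node GP: G={C} ∪ P={A} → {A,C} (+1)
site 0, node EGHP: EH={G,T} ∪ GP={A,C} → {A,C,G,T} (+1)
site 0, node OS: O={A} ∪ S={G} → {A,G} (+1)
site 0, node EGHOPS: EGHP={A,C,G,T} ∩ OS={A,G} → {A,G} (+0)
site 1, node EH: E={T} ∩ H={T} → {T} (+0)
site 1, node GP: G={T} ∪ P={G} → {G,T} (+1)
site 1, node EGHP: EH={T} ∩ GP={G,T} → {T} (+0)
site 1, node OS: O={G} ∪ S={C} → {C,G} (+1)
site 1, node EGHOPS: EGHP={T} ∪ OS={C,G} → {C,G,T} (+1)
site 2, node EH: E={G} ∪ H={C} → {C,G} (+1)
site 2, node GP: G={A} ∩ P={A} → {A} (+0)
site 2, node EGHP: EH={C,G} ∪ GP={A} → {A,C,G} (+1)
site 2, node OS: O={C} ∪ S={G} → {C,G} (+1)
site 2, node EGHOPS: EGHP={A,C,G} ∩ OS={C,G} → {C,G} (+0)
site 3, node EH: E={A} ∩ H={A} → {A} (+0)
site 3, node GP: G={C} ∩ P={C} → {C} (+0)
site 3, node EGHP: EH={A} ∪ GP={C} → {A,C} (+1)
site 3, node OS: O={G} ∪ S={C} → {C,G} (+1)
site 3, node EGHOPS: EGHP={A,C} ∩ OS={C,G} → {C} (+0)
site 4, node EH: E={C} ∩ H={C} → {C} (+0)
site 4, node GP: G={T} ∩ P={T} → {T} (+0)
site 4, node EGHP: EH={C} ∪ GP={T} → {C,T} (+1)
site 4, node OS: O={T} ∩ S={T} → {T} (+0)
site 4, node EGHOPS: EGHP={C,T} ∩ OS={T} → {T} (+0)
site 5, node EH: E={C} ∩ H={C} → {C} (+0)
site 5, node GP: G={T} ∪ P={C} → {C,T} (+1)
site 5, node EGHP: EH={C} ∩ GP={C,T} → {C} (+0)
site 5, node OS: O={G} ∪ S={C} → {C,G} (+1)
site 5, node EGHOPS: EGHP={C} ∩ OS={C,G} → {C} (+0)
per-site changes: [4, 3, 3, 2, 1, 2]; total = 15

C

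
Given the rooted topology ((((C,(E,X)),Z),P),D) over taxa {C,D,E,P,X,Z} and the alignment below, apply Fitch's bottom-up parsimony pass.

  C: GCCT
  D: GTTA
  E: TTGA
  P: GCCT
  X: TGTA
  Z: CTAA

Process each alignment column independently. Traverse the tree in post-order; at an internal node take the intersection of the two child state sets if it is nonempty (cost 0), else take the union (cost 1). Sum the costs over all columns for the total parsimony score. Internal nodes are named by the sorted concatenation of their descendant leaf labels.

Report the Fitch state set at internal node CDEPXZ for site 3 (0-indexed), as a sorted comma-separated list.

site 0, node EX: E={T} ∩ X={T} → {T} (+0)
site 0, node CEX: C={G} ∪ EX={T} → {G,T} (+1)
site 0, node CEXZ: CEX={G,T} ∪ Z={C} → {C,G,T} (+1)
site 0, node CEPXZ: CEXZ={C,G,T} ∩ P={G} → {G} (+0)
site 0, node CDEPXZ: CEPXZ={G} ∩ D={G} → {G} (+0)
site 1, node EX: E={T} ∪ X={G} → {G,T} (+1)
site 1, node CEX: C={C} ∪ EX={G,T} → {C,G,T} (+1)
site 1, node CEXZ: CEX={C,G,T} ∩ Z={T} → {T} (+0)
site 1, node CEPXZ: CEXZ={T} ∪ P={C} → {C,T} (+1)
site 1, node CDEPXZ: CEPXZ={C,T} ∩ D={T} → {T} (+0)
site 2, node EX: E={G} ∪ X={T} → {G,T} (+1)
site 2, node CEX: C={C} ∪ EX={G,T} → {C,G,T} (+1)
site 2, node CEXZ: CEX={C,G,T} ∪ Z={A} → {A,C,G,T} (+1)
site 2, node CEPXZ: CEXZ={A,C,G,T} ∩ P={C} → {C} (+0)
site 2, node CDEPXZ: CEPXZ={C} ∪ D={T} → {C,T} (+1)
site 3, node EX: E={A} ∩ X={A} → {A} (+0)
site 3, node CEX: C={T} ∪ EX={A} → {A,T} (+1)
site 3, node CEXZ: CEX={A,T} ∩ Z={A} → {A} (+0)
site 3, node CEPXZ: CEXZ={A} ∪ P={T} → {A,T} (+1)
site 3, node CDEPXZ: CEPXZ={A,T} ∩ D={A} → {A} (+0)
per-site changes: [2, 3, 4, 2]; total = 11

A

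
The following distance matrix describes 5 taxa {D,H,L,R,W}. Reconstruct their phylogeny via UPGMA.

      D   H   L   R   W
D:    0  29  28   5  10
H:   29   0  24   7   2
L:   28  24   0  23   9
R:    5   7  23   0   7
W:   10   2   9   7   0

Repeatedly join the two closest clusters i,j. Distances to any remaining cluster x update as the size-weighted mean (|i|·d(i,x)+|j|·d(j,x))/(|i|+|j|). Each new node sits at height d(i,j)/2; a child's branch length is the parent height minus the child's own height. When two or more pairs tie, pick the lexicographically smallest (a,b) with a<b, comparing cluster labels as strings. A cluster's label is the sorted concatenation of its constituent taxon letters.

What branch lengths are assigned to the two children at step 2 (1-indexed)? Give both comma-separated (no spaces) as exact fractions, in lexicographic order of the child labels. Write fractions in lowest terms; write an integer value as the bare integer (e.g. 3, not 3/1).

5/2,5/2

step 1: merge (H,W) at d=2; branch lengths H→1, W→1; new cluster HW
  updated: d(D,HW)=39/2, d(HW,L)=33/2, d(HW,R)=7
step 2: merge (D,R) at d=5; branch lengths D→5/2, R→5/2; new cluster DR
  updated: d(DR,HW)=53/4, d(DR,L)=51/2
step 3: merge (DR,HW) at d=53/4; branch lengths DR→33/8, HW→45/8; new cluster DHRW
  updated: d(DHRW,L)=21
step 4: merge (DHRW,L) at d=21; branch lengths DHRW→31/8, L→21/2; new cluster DHLRW
final tree: (((D:5/2,R:5/2):33/8,(H:1,W:1):45/8):31/8,L:21/2)
total length: 249/8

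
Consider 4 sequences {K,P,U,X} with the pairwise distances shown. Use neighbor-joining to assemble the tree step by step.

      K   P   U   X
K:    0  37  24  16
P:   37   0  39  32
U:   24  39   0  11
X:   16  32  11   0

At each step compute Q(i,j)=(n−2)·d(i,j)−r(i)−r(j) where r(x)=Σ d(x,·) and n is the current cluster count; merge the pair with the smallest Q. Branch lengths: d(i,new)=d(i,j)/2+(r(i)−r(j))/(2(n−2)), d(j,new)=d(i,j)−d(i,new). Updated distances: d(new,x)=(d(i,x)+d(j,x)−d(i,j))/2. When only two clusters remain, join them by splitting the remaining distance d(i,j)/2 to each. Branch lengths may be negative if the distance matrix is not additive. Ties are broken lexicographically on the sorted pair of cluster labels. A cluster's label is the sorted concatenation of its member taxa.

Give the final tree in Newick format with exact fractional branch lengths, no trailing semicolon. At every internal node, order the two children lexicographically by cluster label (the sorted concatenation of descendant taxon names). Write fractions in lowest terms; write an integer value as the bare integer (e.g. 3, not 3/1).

(((K:43/4,P:105/4):15/4,U:37/4):7/8,X:7/8)

1. join K+P (d=37, Q=-111) ⇒ KP; edges |K|=43/4, |P|=105/4
  updated: d(KP,U)=13, d(KP,X)=11/2
2. join KP+U (d=13, Q=-59/2) ⇒ KPU; edges |KP|=15/4, |U|=37/4
  updated: d(KPU,X)=7/4
3. join KPU+X (d=7/4) ⇒ KPUX; edges |KPU|=7/8, |X|=7/8
final tree: (((K:43/4,P:105/4):15/4,U:37/4):7/8,X:7/8)
total length: 207/4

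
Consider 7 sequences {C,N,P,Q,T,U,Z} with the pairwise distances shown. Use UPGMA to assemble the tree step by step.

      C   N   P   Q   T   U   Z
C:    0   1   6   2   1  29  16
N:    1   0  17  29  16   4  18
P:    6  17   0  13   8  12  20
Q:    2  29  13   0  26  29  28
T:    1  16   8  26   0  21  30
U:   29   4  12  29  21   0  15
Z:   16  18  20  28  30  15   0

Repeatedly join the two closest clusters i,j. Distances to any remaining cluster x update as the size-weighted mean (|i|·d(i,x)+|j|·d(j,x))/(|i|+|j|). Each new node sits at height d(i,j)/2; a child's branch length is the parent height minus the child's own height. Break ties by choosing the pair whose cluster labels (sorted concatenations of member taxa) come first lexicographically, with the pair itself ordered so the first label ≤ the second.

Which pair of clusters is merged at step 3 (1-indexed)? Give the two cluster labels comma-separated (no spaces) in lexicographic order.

step 1: merge (C,N) at d=1; branch lengths C→1/2, N→1/2; new cluster CN
  updated: d(CN,P)=23/2, d(CN,Q)=31/2, d(CN,T)=17/2, d(CN,U)=33/2, d(CN,Z)=17
step 2: merge (P,T) at d=8; branch lengths P→4, T→4; new cluster PT
  updated: d(CN,PT)=10, d(PT,Q)=39/2, d(PT,U)=33/2, d(PT,Z)=25
step 3: merge (CN,PT) at d=10; branch lengths CN→9/2, PT→1; new cluster CNPT
  updated: d(CNPT,Q)=35/2, d(CNPT,U)=33/2, d(CNPT,Z)=21
step 4: merge (U,Z) at d=15; branch lengths U→15/2, Z→15/2; new cluster UZ
  updated: d(CNPT,UZ)=75/4, d(Q,UZ)=57/2
step 5: merge (CNPT,Q) at d=35/2; branch lengths CNPT→15/4, Q→35/4; new cluster CNPQT
  updated: d(CNPQT,UZ)=207/10
step 6: merge (CNPQT,UZ) at d=207/10; branch lengths CNPQT→8/5, UZ→57/20; new cluster CNPQTUZ
final tree: ((((C:1/2,N:1/2):9/2,(P:4,T:4):1):15/4,Q:35/4):8/5,(U:15/2,Z:15/2):57/20)
total length: 929/20

CN,PT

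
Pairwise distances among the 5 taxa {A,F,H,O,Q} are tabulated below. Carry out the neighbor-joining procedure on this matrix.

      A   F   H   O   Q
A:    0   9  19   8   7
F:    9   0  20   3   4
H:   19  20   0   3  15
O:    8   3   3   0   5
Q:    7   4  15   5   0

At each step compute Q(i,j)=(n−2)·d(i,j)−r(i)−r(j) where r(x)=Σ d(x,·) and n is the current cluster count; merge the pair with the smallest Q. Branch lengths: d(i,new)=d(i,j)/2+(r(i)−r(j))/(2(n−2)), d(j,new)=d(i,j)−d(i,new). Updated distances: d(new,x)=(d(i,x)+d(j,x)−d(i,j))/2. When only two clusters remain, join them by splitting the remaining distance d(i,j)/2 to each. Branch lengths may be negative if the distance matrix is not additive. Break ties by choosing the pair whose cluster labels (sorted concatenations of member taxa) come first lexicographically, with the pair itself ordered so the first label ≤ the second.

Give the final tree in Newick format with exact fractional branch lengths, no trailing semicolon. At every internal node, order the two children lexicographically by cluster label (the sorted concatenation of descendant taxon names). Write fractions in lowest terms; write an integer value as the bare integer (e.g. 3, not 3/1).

step 1: merge (H,O) at d=3, Q=-67; branch lengths H→47/6, O→-29/6; new cluster HO
  updated: d(A,HO)=12, d(F,HO)=10, d(HO,Q)=17/2
step 2: merge (A,HO) at d=12, Q=-69/2; branch lengths A→43/8, HO→53/8; new cluster AHO
  updated: d(AHO,F)=7/2, d(AHO,Q)=7/4
step 3: merge (AHO,F) at d=7/2, Q=-37/4; branch lengths AHO→5/8, F→23/8; new cluster AFHO
  updated: d(AFHO,Q)=9/8
step 4: merge (AFHO,Q) at d=9/8; branch lengths AFHO→9/16, Q→9/16; new cluster AFHOQ
final tree: (((A:43/8,(H:47/6,O:-29/6):53/8):5/8,F:23/8):9/16,Q:9/16)
total length: 157/8

(((A:43/8,(H:47/6,O:-29/6):53/8):5/8,F:23/8):9/16,Q:9/16)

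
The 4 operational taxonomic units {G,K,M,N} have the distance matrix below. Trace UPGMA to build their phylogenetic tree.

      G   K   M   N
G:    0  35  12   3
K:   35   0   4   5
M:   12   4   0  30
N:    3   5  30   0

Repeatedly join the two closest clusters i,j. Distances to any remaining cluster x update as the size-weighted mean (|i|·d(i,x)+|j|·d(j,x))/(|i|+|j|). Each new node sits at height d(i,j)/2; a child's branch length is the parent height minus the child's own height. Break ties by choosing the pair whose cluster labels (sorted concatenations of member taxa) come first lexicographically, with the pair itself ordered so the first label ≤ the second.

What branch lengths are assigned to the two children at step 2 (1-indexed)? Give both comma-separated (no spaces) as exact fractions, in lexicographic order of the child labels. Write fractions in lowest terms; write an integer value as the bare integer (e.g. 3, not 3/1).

2,2

iteration 1: select G,N (d=3); attach at lengths (3/2, 3/2); label the merged cluster GN
  updated: d(GN,K)=20, d(GN,M)=21
iteration 2: select K,M (d=4); attach at lengths (2, 2); label the merged cluster KM
  updated: d(GN,KM)=41/2
iteration 3: select GN,KM (d=41/2); attach at lengths (35/4, 33/4); label the merged cluster GKMN
final tree: ((G:3/2,N:3/2):35/4,(K:2,M:2):33/4)
total length: 24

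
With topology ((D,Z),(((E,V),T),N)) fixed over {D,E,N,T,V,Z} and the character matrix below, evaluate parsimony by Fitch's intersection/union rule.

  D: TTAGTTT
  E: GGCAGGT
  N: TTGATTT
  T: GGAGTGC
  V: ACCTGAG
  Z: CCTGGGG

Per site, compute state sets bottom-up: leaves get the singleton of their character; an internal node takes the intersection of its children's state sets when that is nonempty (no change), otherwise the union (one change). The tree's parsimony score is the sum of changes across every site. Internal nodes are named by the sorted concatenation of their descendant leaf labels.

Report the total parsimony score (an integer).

DZ@0: {T} ∪ {C} = {C,T} (union, +1)
EV@0: {G} ∪ {A} = {A,G} (union, +1)
ETV@0: {A,G} ∩ {G} = {G} (intersection, +0)
ENTV@0: {G} ∪ {T} = {G,T} (union, +1)
DENTVZ@0: {C,T} ∩ {G,T} = {T} (intersection, +0)
DZ@1: {T} ∪ {C} = {C,T} (union, +1)
EV@1: {G} ∪ {C} = {C,G} (union, +1)
ETV@1: {C,G} ∩ {G} = {G} (intersection, +0)
ENTV@1: {G} ∪ {T} = {G,T} (union, +1)
DENTVZ@1: {C,T} ∩ {G,T} = {T} (intersection, +0)
DZ@2: {A} ∪ {T} = {A,T} (union, +1)
EV@2: {C} ∩ {C} = {C} (intersection, +0)
ETV@2: {C} ∪ {A} = {A,C} (union, +1)
ENTV@2: {A,C} ∪ {G} = {A,C,G} (union, +1)
DENTVZ@2: {A,T} ∩ {A,C,G} = {A} (intersection, +0)
DZ@3: {G} ∩ {G} = {G} (intersection, +0)
EV@3: {A} ∪ {T} = {A,T} (union, +1)
ETV@3: {A,T} ∪ {G} = {A,G,T} (union, +1)
ENTV@3: {A,G,T} ∩ {A} = {A} (intersection, +0)
DENTVZ@3: {G} ∪ {A} = {A,G} (union, +1)
DZ@4: {T} ∪ {G} = {G,T} (union, +1)
EV@4: {G} ∩ {G} = {G} (intersection, +0)
ETV@4: {G} ∪ {T} = {G,T} (union, +1)
ENTV@4: {G,T} ∩ {T} = {T} (intersection, +0)
DENTVZ@4: {G,T} ∩ {T} = {T} (intersection, +0)
DZ@5: {T} ∪ {G} = {G,T} (union, +1)
EV@5: {G} ∪ {A} = {A,G} (union, +1)
ETV@5: {A,G} ∩ {G} = {G} (intersection, +0)
ENTV@5: {G} ∪ {T} = {G,T} (union, +1)
DENTVZ@5: {G,T} ∩ {G,T} = {G,T} (intersection, +0)
DZ@6: {T} ∪ {G} = {G,T} (union, +1)
EV@6: {T} ∪ {G} = {G,T} (union, +1)
ETV@6: {G,T} ∪ {C} = {C,G,T} (union, +1)
ENTV@6: {C,G,T} ∩ {T} = {T} (intersection, +0)
DENTVZ@6: {G,T} ∩ {T} = {T} (intersection, +0)
per-site changes: [3, 3, 3, 3, 2, 3, 3]; total = 20

20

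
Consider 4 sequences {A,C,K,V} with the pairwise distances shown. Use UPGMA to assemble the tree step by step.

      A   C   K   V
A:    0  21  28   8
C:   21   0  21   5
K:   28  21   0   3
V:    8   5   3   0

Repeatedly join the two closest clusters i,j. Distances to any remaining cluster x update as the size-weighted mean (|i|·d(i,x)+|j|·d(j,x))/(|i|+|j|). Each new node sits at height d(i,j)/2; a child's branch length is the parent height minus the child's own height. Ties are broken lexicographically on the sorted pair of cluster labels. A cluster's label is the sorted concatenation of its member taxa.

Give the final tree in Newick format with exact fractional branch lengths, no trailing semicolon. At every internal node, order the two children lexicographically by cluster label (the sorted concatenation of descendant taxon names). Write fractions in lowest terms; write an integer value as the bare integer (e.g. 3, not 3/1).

1. join K+V (d=3) ⇒ KV; edges |K|=3/2, |V|=3/2
  updated: d(A,KV)=18, d(C,KV)=13
2. join C+KV (d=13) ⇒ CKV; edges |C|=13/2, |KV|=5
  updated: d(A,CKV)=19
3. join A+CKV (d=19) ⇒ ACKV; edges |A|=19/2, |CKV|=3
final tree: (A:19/2,(C:13/2,(K:3/2,V:3/2):5):3)
total length: 27

(A:19/2,(C:13/2,(K:3/2,V:3/2):5):3)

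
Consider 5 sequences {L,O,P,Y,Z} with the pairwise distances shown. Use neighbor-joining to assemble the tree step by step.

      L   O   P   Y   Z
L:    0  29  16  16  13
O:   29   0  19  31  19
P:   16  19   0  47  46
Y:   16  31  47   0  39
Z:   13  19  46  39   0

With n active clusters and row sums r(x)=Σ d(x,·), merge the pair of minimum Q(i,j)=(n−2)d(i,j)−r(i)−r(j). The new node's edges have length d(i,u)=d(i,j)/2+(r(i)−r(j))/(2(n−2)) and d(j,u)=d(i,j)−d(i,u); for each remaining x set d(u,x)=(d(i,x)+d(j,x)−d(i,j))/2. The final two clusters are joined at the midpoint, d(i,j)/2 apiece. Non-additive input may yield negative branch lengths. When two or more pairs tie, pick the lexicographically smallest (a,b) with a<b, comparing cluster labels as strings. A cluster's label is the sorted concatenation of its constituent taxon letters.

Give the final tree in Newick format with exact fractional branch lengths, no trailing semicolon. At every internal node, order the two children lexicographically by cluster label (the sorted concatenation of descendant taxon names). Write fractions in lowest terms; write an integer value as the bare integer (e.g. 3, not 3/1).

(((L:-21/8,Y:149/8):33/8,(O:9/2,P:29/2):73/8):111/16,Z:111/16)

step 1: merge (O,P) at d=19, Q=-169; branch lengths O→9/2, P→29/2; new cluster OP
  updated: d(L,OP)=13, d(OP,Y)=59/2, d(OP,Z)=23
step 2: merge (L,Y) at d=16, Q=-189/2; branch lengths L→-21/8, Y→149/8; new cluster LY
  updated: d(LY,OP)=53/4, d(LY,Z)=18
step 3: merge (LY,OP) at d=53/4, Q=-217/4; branch lengths LY→33/8, OP→73/8; new cluster LOPY
  updated: d(LOPY,Z)=111/8
step 4: merge (LOPY,Z) at d=111/8; branch lengths LOPY→111/16, Z→111/16; new cluster LOPYZ
final tree: (((L:-21/8,Y:149/8):33/8,(O:9/2,P:29/2):73/8):111/16,Z:111/16)
total length: 497/8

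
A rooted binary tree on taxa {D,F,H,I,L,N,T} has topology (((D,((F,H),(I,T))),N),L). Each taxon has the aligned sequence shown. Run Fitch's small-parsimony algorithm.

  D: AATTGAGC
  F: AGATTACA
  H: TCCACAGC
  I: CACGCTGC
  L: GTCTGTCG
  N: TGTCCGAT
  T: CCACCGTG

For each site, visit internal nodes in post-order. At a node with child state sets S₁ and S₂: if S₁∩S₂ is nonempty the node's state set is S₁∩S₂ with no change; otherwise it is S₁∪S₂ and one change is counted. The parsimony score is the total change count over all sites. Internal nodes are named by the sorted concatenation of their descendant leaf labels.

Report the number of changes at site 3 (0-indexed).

site 0, node FH: F={A} ∪ H={T} → {A,T} (+1)
site 0, node IT: I={C} ∩ T={C} → {C} (+0)
site 0, node FHIT: FH={A,T} ∪ IT={C} → {A,C,T} (+1)
site 0, node DFHIT: D={A} ∩ FHIT={A,C,T} → {A} (+0)
site 0, node DFHINT: DFHIT={A} ∪ N={T} → {A,T} (+1)
site 0, node DFHILNT: DFHINT={A,T} ∪ L={G} → {A,G,T} (+1)
site 1, node FH: F={G} ∪ H={C} → {C,G} (+1)
site 1, node IT: I={A} ∪ T={C} → {A,C} (+1)
site 1, node FHIT: FH={C,G} ∩ IT={A,C} → {C} (+0)
site 1, node DFHIT: D={A} ∪ FHIT={C} → {A,C} (+1)
site 1, node DFHINT: DFHIT={A,C} ∪ N={G} → {A,C,G} (+1)
site 1, node DFHILNT: DFHINT={A,C,G} ∪ L={T} → {A,C,G,T} (+1)
site 2, node FH: F={A} ∪ H={C} → {A,C} (+1)
site 2, node IT: I={C} ∪ T={A} → {A,C} (+1)
site 2, node FHIT: FH={A,C} ∩ IT={A,C} → {A,C} (+0)
site 2, node DFHIT: D={T} ∪ FHIT={A,C} → {A,C,T} (+1)
site 2, node DFHINT: DFHIT={A,C,T} ∩ N={T} → {T} (+0)
site 2, node DFHILNT: DFHINT={T} ∪ L={C} → {C,T} (+1)
site 3, node FH: F={T} ∪ H={A} → {A,T} (+1)
site 3, node IT: I={G} ∪ T={C} → {C,G} (+1)
site 3, node FHIT: FH={A,T} ∪ IT={C,G} → {A,C,G,T} (+1)
site 3, node DFHIT: D={T} ∩ FHIT={A,C,G,T} → {T} (+0)
site 3, node DFHINT: DFHIT={T} ∪ N={C} → {C,T} (+1)
site 3, node DFHILNT: DFHINT={C,T} ∩ L={T} → {T} (+0)
site 4, node FH: F={T} ∪ H={C} → {C,T} (+1)
site 4, node IT: I={C} ∩ T={C} → {C} (+0)
site 4, node FHIT: FH={C,T} ∩ IT={C} → {C} (+0)
site 4, node DFHIT: D={G} ∪ FHIT={C} → {C,G} (+1)
site 4, node DFHINT: DFHIT={C,G} ∩ N={C} → {C} (+0)
site 4, node DFHILNT: DFHINT={C} ∪ L={G} → {C,G} (+1)
site 5, node FH: F={A} ∩ H={A} → {A} (+0)
site 5, node IT: I={T} ∪ T={G} → {G,T} (+1)
site 5, node FHIT: FH={A} ∪ IT={G,T} → {A,G,T} (+1)
site 5, node DFHIT: D={A} ∩ FHIT={A,G,T} → {A} (+0)
site 5, node DFHINT: DFHIT={A} ∪ N={G} → {A,G} (+1)
site 5, node DFHILNT: DFHINT={A,G} ∪ L={T} → {A,G,T} (+1)
site 6, node FH: F={C} ∪ H={G} → {C,G} (+1)
site 6, node IT: I={G} ∪ T={T} → {G,T} (+1)
site 6, node FHIT: FH={C,G} ∩ IT={G,T} → {G} (+0)
site 6, node DFHIT: D={G} ∩ FHIT={G} → {G} (+0)
site 6, node DFHINT: DFHIT={G} ∪ N={A} → {A,G} (+1)
site 6, node DFHILNT: DFHINT={A,G} ∪ L={C} → {A,C,G} (+1)
site 7, node FH: F={A} ∪ H={C} → {A,C} (+1)
site 7, node IT: I={C} ∪ T={G} → {C,G} (+1)
site 7, node FHIT: FH={A,C} ∩ IT={C,G} → {C} (+0)
site 7, node DFHIT: D={C} ∩ FHIT={C} → {C} (+0)
site 7, node DFHINT: DFHIT={C} ∪ N={T} → {C,T} (+1)
site 7, node DFHILNT: DFHINT={C,T} ∪ L={G} → {C,G,T} (+1)
per-site changes: [4, 5, 4, 4, 3, 4, 4, 4]; total = 32

4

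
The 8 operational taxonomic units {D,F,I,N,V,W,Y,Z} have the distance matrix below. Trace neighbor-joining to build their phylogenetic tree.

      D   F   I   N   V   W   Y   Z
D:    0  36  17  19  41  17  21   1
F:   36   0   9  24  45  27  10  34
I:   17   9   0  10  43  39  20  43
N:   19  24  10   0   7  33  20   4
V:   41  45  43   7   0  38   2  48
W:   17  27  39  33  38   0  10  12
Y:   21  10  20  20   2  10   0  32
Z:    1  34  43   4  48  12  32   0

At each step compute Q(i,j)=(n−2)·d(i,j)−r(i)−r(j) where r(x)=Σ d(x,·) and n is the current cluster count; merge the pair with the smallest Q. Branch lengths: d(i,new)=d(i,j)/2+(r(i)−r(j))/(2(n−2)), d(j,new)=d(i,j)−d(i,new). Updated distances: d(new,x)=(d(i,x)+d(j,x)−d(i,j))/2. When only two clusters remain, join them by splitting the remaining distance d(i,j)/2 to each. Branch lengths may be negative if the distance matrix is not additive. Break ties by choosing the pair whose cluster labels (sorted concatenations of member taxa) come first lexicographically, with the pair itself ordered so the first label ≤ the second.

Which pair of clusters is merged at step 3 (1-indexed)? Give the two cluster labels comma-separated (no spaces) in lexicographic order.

step 1: merge (V,Y) at d=2, Q=-327; branch lengths V→121/12, Y→-97/12; new cluster VY
  updated: d(D,VY)=30, d(F,VY)=53/2, d(I,VY)=61/2, d(N,VY)=25/2, d(VY,W)=23, d(VY,Z)=39
step 2: merge (F,I) at d=9, Q=-260; branch lengths F→53/10, I→37/10; new cluster FI
  updated: d(D,FI)=22, d(FI,N)=25/2, d(FI,VY)=24, d(FI,W)=57/2, d(FI,Z)=34
step 3: merge (D,Z) at d=1, Q=-175; branch lengths D→3/8, Z→5/8; new cluster DZ
  updated: d(DZ,FI)=55/2, d(DZ,N)=11, d(DZ,VY)=34, d(DZ,W)=14
step 4: merge (DZ,W) at d=14, Q=-143; branch lengths DZ→5, W→9; new cluster DWZ
  updated: d(DWZ,FI)=21, d(DWZ,N)=15, d(DWZ,VY)=43/2
step 5: merge (DWZ,FI) at d=21, Q=-73; branch lengths DWZ→21/2, FI→21/2; new cluster DFIWZ
  updated: d(DFIWZ,N)=13/4, d(DFIWZ,VY)=49/4
step 6: merge (DFIWZ,N) at d=13/4, Q=-28; branch lengths DFIWZ→3/2, N→7/4; new cluster DFINWZ
  updated: d(DFINWZ,VY)=43/4
step 7: merge (DFINWZ,VY) at d=43/4; branch lengths DFINWZ→43/8, VY→43/8; new cluster DFINVWYZ
final tree: (((((D:3/8,Z:5/8):5,W:9):21/2,(F:53/10,I:37/10):21/2):3/2,N:7/4):43/8,(V:121/12,Y:-97/12):43/8)
total length: 61

D,Z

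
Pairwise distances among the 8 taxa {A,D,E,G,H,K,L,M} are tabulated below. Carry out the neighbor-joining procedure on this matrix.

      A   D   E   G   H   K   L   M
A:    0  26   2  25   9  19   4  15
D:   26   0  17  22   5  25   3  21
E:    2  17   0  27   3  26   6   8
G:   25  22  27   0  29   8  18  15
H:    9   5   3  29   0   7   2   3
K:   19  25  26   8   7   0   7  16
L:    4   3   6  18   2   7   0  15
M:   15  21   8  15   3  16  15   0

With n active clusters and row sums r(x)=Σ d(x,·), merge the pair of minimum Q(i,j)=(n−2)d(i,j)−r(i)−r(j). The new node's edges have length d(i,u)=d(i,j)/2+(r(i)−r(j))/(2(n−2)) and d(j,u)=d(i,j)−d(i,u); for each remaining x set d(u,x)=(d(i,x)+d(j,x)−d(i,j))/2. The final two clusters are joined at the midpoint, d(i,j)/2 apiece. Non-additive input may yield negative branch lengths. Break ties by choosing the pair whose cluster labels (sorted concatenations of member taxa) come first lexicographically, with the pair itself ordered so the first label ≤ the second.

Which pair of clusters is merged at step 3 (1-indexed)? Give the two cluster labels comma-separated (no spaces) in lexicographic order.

D,L

1. join G+K (d=8, Q=-204) ⇒ GK; edges |G|=7, |K|=1
  updated: d(A,GK)=18, d(D,GK)=39/2, d(E,GK)=45/2, d(GK,H)=14, d(GK,L)=17/2, d(GK,M)=23/2
2. join A+E (d=2, Q=-245/2) ⇒ AE; edges |A|=51/20, |E|=-11/20
  updated: d(AE,D)=41/2, d(AE,GK)=77/4, d(AE,H)=5, d(AE,L)=4, d(AE,M)=21/2
3. join D+L (d=3, Q=-179/2) ⇒ DL; edges |D|=97/16, |L|=-49/16
  updated: d(AE,DL)=43/4, d(DL,GK)=25/2, d(DL,H)=2, d(DL,M)=33/2
4. join GK+M (d=23/2, Q=-257/4) ⇒ GKM; edges |GK|=67/8, |M|=25/8
  updated: d(AE,GKM)=73/8, d(DL,GKM)=35/4, d(GKM,H)=11/4
5. join AE+GKM (d=73/8, Q=-109/4) ⇒ AEGKM; edges |AE|=45/8, |GKM|=7/2
  updated: d(AEGKM,DL)=83/16, d(AEGKM,H)=-11/16
6. join AEGKM+DL (d=83/16, Q=-13/2) ⇒ ADEGKLM; edges |AEGKM|=5/4, |DL|=63/16
  updated: d(ADEGKLM,H)=-31/16
7. join ADEGKLM+H (d=-31/16) ⇒ ADEGHKLM; edges |ADEGKLM|=-31/32, |H|=-31/32
final tree: ((((A:51/20,E:-11/20):45/8,((G:7,K:1):67/8,M:25/8):7/2):5/4,(D:97/16,L:-49/16):63/16):-31/32,H:-31/32)
total length: 295/8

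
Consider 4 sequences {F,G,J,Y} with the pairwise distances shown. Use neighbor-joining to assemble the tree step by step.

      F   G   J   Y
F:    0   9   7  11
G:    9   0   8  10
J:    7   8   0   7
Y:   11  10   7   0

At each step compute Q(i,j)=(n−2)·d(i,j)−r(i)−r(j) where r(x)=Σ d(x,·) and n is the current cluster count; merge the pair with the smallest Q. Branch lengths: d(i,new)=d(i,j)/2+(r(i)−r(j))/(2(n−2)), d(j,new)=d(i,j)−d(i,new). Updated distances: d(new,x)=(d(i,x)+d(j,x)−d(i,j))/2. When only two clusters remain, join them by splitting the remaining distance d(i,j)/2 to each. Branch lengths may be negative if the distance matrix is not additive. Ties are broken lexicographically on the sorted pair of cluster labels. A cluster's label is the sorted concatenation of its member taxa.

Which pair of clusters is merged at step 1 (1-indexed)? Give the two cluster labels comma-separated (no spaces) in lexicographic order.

F,G

step 1: merge (F,G) at d=9, Q=-36; branch lengths F→9/2, G→9/2; new cluster FG
  updated: d(FG,J)=3, d(FG,Y)=6
step 2: merge (FG,J) at d=3, Q=-16; branch lengths FG→1, J→2; new cluster FGJ
  updated: d(FGJ,Y)=5
step 3: merge (FGJ,Y) at d=5; branch lengths FGJ→5/2, Y→5/2; new cluster FGJY
final tree: (((F:9/2,G:9/2):1,J:2):5/2,Y:5/2)
total length: 17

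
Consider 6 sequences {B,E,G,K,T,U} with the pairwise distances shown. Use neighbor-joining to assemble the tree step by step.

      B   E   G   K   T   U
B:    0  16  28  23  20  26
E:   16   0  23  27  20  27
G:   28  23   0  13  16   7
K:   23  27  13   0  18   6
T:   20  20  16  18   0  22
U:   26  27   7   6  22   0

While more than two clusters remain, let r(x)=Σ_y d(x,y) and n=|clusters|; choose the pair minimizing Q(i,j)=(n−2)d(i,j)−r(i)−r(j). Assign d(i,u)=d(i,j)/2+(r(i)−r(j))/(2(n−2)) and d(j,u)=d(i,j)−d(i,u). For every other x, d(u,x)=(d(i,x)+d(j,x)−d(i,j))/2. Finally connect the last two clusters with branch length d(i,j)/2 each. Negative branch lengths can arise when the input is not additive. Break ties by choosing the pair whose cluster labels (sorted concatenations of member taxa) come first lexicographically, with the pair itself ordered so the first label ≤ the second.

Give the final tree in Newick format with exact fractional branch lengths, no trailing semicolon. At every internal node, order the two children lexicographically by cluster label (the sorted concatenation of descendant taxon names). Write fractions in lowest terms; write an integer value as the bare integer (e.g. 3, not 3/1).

1. join B+E (d=16, Q=-162) ⇒ BE; edges |B|=8, |E|=8
  updated: d(BE,G)=35/2, d(BE,K)=17, d(BE,T)=12, d(BE,U)=37/2
2. join BE+T (d=12, Q=-97) ⇒ BET; edges |BE|=11/2, |T|=13/2
  updated: d(BET,G)=43/4, d(BET,K)=23/2, d(BET,U)=57/4
3. join BET+G (d=43/4, Q=-183/4) ⇒ BEGT; edges |BET|=109/16, |G|=63/16
  updated: d(BEGT,K)=55/8, d(BEGT,U)=21/4
4. join BEGT+K (d=55/8, Q=-145/8) ⇒ BEGKT; edges |BEGT|=49/16, |K|=61/16
  updated: d(BEGKT,U)=35/16
5. join BEGKT+U (d=35/16) ⇒ BEGKTU; edges |BEGKT|=35/32, |U|=35/32
final tree: (((((B:8,E:8):11/2,T:13/2):109/16,G:63/16):49/16,K:61/16):35/32,U:35/32)
total length: 765/16

(((((B:8,E:8):11/2,T:13/2):109/16,G:63/16):49/16,K:61/16):35/32,U:35/32)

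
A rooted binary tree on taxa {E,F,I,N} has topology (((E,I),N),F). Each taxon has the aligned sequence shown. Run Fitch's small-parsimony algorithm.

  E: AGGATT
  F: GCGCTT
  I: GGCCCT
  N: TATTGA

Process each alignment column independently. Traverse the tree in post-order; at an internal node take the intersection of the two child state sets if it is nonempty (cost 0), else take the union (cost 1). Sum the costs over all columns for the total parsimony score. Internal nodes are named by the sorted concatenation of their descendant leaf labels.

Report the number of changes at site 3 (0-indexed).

2

site 0, node EI: E={A} ∪ I={G} → {A,G} (+1)
site 0, node EIN: EI={A,G} ∪ N={T} → {A,G,T} (+1)
site 0, node EFIN: EIN={A,G,T} ∩ F={G} → {G} (+0)
site 1, node EI: E={G} ∩ I={G} → {G} (+0)
site 1, node EIN: EI={G} ∪ N={A} → {A,G} (+1)
site 1, node EFIN: EIN={A,G} ∪ F={C} → {A,C,G} (+1)
site 2, node EI: E={G} ∪ I={C} → {C,G} (+1)
site 2, node EIN: EI={C,G} ∪ N={T} → {C,G,T} (+1)
site 2, node EFIN: EIN={C,G,T} ∩ F={G} → {G} (+0)
site 3, node EI: E={A} ∪ I={C} → {A,C} (+1)
site 3, node EIN: EI={A,C} ∪ N={T} → {A,C,T} (+1)
site 3, node EFIN: EIN={A,C,T} ∩ F={C} → {C} (+0)
site 4, node EI: E={T} ∪ I={C} → {C,T} (+1)
site 4, node EIN: EI={C,T} ∪ N={G} → {C,G,T} (+1)
site 4, node EFIN: EIN={C,G,T} ∩ F={T} → {T} (+0)
site 5, node EI: E={T} ∩ I={T} → {T} (+0)
site 5, node EIN: EI={T} ∪ N={A} → {A,T} (+1)
site 5, node EFIN: EIN={A,T} ∩ F={T} → {T} (+0)
per-site changes: [2, 2, 2, 2, 2, 1]; total = 11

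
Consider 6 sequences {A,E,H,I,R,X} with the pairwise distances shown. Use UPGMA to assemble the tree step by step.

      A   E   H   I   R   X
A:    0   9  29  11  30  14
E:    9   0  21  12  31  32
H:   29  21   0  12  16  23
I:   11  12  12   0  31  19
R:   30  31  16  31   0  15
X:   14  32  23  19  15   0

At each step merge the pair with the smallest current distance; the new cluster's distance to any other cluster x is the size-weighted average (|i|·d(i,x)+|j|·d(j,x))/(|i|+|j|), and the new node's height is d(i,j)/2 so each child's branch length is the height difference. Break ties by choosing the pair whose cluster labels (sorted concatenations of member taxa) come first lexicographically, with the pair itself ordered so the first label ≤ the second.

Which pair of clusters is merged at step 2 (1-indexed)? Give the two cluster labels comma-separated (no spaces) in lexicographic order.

step 1: merge (A,E) at d=9; branch lengths A→9/2, E→9/2; new cluster AE
  updated: d(AE,H)=25, d(AE,I)=23/2, d(AE,R)=61/2, d(AE,X)=23
step 2: merge (AE,I) at d=23/2; branch lengths AE→5/4, I→23/4; new cluster AEI
  updated: d(AEI,H)=62/3, d(AEI,R)=92/3, d(AEI,X)=65/3
step 3: merge (R,X) at d=15; branch lengths R→15/2, X→15/2; new cluster RX
  updated: d(AEI,RX)=157/6, d(H,RX)=39/2
step 4: merge (H,RX) at d=39/2; branch lengths H→39/4, RX→9/4; new cluster HRX
  updated: d(AEI,HRX)=73/3
step 5: merge (AEI,HRX) at d=73/3; branch lengths AEI→77/12, HRX→29/12; new cluster AEHIRX
final tree: (((A:9/2,E:9/2):5/4,I:23/4):77/12,(H:39/4,(R:15/2,X:15/2):9/4):29/12)
total length: 311/6

AE,I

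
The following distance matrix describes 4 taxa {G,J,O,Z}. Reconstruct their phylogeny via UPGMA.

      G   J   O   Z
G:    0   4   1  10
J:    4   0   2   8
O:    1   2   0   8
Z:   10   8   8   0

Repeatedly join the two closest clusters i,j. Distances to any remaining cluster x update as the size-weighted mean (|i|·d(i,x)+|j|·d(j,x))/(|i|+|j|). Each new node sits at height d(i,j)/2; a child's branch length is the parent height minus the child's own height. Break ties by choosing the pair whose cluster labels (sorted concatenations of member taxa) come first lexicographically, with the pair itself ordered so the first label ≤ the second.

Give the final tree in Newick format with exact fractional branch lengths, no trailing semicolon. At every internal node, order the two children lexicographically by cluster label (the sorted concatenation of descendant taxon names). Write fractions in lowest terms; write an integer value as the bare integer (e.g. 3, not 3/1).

step 1: merge (G,O) at d=1; branch lengths G→1/2, O→1/2; new cluster GO
  updated: d(GO,J)=3, d(GO,Z)=9
step 2: merge (GO,J) at d=3; branch lengths GO→1, J→3/2; new cluster GJO
  updated: d(GJO,Z)=26/3
step 3: merge (GJO,Z) at d=26/3; branch lengths GJO→17/6, Z→13/3; new cluster GJOZ
final tree: (((G:1/2,O:1/2):1,J:3/2):17/6,Z:13/3)
total length: 32/3

(((G:1/2,O:1/2):1,J:3/2):17/6,Z:13/3)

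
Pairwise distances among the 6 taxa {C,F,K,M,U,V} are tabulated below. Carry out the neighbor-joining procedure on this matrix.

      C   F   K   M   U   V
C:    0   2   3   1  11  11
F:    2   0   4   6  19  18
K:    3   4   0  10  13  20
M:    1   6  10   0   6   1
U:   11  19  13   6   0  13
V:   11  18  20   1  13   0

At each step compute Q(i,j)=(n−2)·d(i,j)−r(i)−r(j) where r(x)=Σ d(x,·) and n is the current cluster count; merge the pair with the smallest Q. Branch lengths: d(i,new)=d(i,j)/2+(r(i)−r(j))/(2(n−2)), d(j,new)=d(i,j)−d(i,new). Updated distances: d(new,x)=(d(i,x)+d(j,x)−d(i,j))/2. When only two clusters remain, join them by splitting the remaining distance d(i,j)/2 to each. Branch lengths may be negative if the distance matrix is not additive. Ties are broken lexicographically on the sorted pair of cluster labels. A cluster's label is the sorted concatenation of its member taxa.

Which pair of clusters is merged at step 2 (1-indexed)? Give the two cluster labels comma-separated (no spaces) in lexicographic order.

C,FK

iteration 1: select F,K (d=4, Q=-83); attach at lengths (15/8, 17/8); label the merged cluster FK
  updated: d(C,FK)=1/2, d(FK,M)=6, d(FK,U)=14, d(FK,V)=17
iteration 2: select C,FK (d=1/2, Q=-119/2); attach at lengths (-25/12, 31/12); label the merged cluster CFK
  updated: d(CFK,M)=13/4, d(CFK,U)=49/4, d(CFK,V)=55/4
iteration 3: select CFK,U (d=49/4, Q=-36); attach at lengths (45/8, 53/8); label the merged cluster CFKU
  updated: d(CFKU,M)=-3/2, d(CFKU,V)=29/4
iteration 4: select CFKU,M (d=-3/2, Q=-27/4); attach at lengths (19/8, -31/8); label the merged cluster CFKMU
  updated: d(CFKMU,V)=39/8
iteration 5: select CFKMU,V (d=39/8); attach at lengths (39/16, 39/16); label the merged cluster CFKMUV
final tree: ((((C:-25/12,(F:15/8,K:17/8):31/12):45/8,U:53/8):19/8,M:-31/8):39/16,V:39/16)
total length: 161/8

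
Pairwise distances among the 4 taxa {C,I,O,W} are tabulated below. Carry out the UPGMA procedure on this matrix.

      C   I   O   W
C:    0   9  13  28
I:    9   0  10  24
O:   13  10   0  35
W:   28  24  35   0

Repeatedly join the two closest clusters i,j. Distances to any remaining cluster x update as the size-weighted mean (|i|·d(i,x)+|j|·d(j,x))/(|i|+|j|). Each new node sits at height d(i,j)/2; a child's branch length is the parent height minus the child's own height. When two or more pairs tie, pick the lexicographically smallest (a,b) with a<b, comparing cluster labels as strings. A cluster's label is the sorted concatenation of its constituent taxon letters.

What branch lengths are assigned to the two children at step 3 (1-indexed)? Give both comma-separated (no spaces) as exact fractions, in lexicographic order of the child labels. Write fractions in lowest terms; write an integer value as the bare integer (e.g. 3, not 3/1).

step 1: merge (C,I) at d=9; branch lengths C→9/2, I→9/2; new cluster CI
  updated: d(CI,O)=23/2, d(CI,W)=26
step 2: merge (CI,O) at d=23/2; branch lengths CI→5/4, O→23/4; new cluster CIO
  updated: d(CIO,W)=29
step 3: merge (CIO,W) at d=29; branch lengths CIO→35/4, W→29/2; new cluster CIOW
final tree: (((C:9/2,I:9/2):5/4,O:23/4):35/4,W:29/2)
total length: 157/4

35/4,29/2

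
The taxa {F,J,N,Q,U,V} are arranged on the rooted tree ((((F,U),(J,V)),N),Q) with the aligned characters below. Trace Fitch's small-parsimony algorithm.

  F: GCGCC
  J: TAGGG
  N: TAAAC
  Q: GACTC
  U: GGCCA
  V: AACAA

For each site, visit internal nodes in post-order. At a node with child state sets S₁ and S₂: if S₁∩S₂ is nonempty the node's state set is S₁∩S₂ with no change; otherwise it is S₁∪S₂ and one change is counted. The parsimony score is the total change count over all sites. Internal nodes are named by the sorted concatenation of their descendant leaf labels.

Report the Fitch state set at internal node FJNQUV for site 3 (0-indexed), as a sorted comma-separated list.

site 0, node FU: F={G} ∩ U={G} → {G} (+0)
site 0, node JV: J={T} ∪ V={A} → {A,T} (+1)
site 0, node FJUV: FU={G} ∪ JV={A,T} → {A,G,T} (+1)
site 0, node FJNUV: FJUV={A,G,T} ∩ N={T} → {T} (+0)
site 0, node FJNQUV: FJNUV={T} ∪ Q={G} → {G,T} (+1)
site 1, node FU: F={C} ∪ U={G} → {C,G} (+1)
site 1, node JV: J={A} ∩ V={A} → {A} (+0)
site 1, node FJUV: FU={C,G} ∪ JV={A} → {A,C,G} (+1)
site 1, node FJNUV: FJUV={A,C,G} ∩ N={A} → {A} (+0)
site 1, node FJNQUV: FJNUV={A} ∩ Q={A} → {A} (+0)
site 2, node FU: F={G} ∪ U={C} → {C,G} (+1)
site 2, node JV: J={G} ∪ V={C} → {C,G} (+1)
site 2, node FJUV: FU={C,G} ∩ JV={C,G} → {C,G} (+0)
site 2, node FJNUV: FJUV={C,G} ∪ N={A} → {A,C,G} (+1)
site 2, node FJNQUV: FJNUV={A,C,G} ∩ Q={C} → {C} (+0)
site 3, node FU: F={C} ∩ U={C} → {C} (+0)
site 3, node JV: J={G} ∪ V={A} → {A,G} (+1)
site 3, node FJUV: FU={C} ∪ JV={A,G} → {A,C,G} (+1)
site 3, node FJNUV: FJUV={A,C,G} ∩ N={A} → {A} (+0)
site 3, node FJNQUV: FJNUV={A} ∪ Q={T} → {A,T} (+1)
site 4, node FU: F={C} ∪ U={A} → {A,C} (+1)
site 4, node JV: J={G} ∪ V={A} → {A,G} (+1)
site 4, node FJUV: FU={A,C} ∩ JV={A,G} → {A} (+0)
site 4, node FJNUV: FJUV={A} ∪ N={C} → {A,C} (+1)
site 4, node FJNQUV: FJNUV={A,C} ∩ Q={C} → {C} (+0)
per-site changes: [3, 2, 3, 3, 3]; total = 14

A,T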